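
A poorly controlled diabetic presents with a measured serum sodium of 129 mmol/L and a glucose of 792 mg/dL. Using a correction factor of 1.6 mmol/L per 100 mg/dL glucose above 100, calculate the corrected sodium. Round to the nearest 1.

Corrected Na = measured Na + 1.6 · (glucose − 100)/100
= 129 + 1.6 · (792 − 100)/100
= 129 + 11.1
= 140.1 mmol/L

140 mmol/L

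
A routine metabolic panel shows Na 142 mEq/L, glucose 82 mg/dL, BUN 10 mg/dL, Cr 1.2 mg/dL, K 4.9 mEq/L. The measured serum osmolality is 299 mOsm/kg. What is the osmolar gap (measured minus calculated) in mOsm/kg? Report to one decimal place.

6.9 mOsm/kg

Calculated osmolality = 2·Na + glucose/18 + BUN/2.8
= 2·142 + 82/18 + 10/2.8
= 284 + 4.56 + 3.57
= 292.13 mOsm/kg ≈ 292.1 mOsm/kg
Osmolar gap = measured − calculated = 299 − 292.1 = 6.9 mOsm/kg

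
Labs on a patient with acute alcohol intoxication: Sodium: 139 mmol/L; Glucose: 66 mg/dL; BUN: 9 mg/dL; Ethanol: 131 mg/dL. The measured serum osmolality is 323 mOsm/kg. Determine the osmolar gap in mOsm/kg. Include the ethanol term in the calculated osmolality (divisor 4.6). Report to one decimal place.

9.6 mOsm/kg

Calculated osmolality = 2·Na + glucose/18 + BUN/2.8 + ethanol/4.6
= 2·139 + 66/18 + 9/2.8 + 131/4.6
= 278 + 3.67 + 3.21 + 28.48
= 313.36 mOsm/kg ≈ 313.4 mOsm/kg
Osmolar gap = measured − calculated = 323 − 313.4 = 9.6 mOsm/kg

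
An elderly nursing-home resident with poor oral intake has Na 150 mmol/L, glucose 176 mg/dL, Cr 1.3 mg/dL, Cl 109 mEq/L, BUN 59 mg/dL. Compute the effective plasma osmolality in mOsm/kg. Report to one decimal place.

Effective osmolality excludes urea (freely permeant across cell membranes):
2·Na + glucose/18
= 2·150 + 176/18
= 300 + 9.78
= 309.78 mOsm/kg

309.8 mOsm/kg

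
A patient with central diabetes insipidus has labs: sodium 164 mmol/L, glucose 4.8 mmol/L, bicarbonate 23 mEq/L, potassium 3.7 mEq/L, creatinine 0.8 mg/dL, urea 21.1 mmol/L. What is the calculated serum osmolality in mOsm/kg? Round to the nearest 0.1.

Calculated osmolality = 2·Na + glucose + urea
= 2·164 + 4.8 + 21.1
= 328 + 4.80 + 21.10
= 353.9 mOsm/kg

353.9 mOsm/kg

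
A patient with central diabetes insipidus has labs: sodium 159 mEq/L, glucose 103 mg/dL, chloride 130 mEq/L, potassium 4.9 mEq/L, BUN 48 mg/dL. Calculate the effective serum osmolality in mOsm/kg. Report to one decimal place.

Effective osmolality excludes urea (freely permeant across cell membranes):
2·Na + glucose/18
= 2·159 + 103/18
= 318 + 5.72
= 323.72 mOsm/kg

323.7 mOsm/kg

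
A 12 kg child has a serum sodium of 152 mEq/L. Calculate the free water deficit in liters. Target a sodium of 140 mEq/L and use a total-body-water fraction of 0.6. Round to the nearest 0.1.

0.6 L

TBW = 0.6 · 12 = 7.2 L
Free water deficit = TBW · (Na/140 − 1)
= 7.2 · (152/140 − 1)
= 7.2 · 0.0857
= 0.62 L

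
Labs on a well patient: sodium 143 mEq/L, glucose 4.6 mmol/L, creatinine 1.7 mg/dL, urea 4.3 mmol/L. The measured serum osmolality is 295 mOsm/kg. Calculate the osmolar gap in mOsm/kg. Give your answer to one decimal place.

Calculated osmolality = 2·Na + glucose + urea
= 2·143 + 4.6 + 4.3
= 286 + 4.60 + 4.30
= 294.9 mOsm/kg ≈ 294.9 mOsm/kg
Osmolar gap = measured − calculated = 295 − 294.9 = 0.1 mOsm/kg

0.1 mOsm/kg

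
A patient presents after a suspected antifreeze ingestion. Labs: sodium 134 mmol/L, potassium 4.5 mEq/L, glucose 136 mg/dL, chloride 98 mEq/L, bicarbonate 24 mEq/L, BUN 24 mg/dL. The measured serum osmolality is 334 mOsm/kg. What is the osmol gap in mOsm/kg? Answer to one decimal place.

49.9 mOsm/kg

Calculated osmolality = 2·Na + glucose/18 + BUN/2.8
= 2·134 + 136/18 + 24/2.8
= 268 + 7.56 + 8.57
= 284.13 mOsm/kg ≈ 284.1 mOsm/kg
Osmolar gap = measured − calculated = 334 − 284.1 = 49.9 mOsm/kg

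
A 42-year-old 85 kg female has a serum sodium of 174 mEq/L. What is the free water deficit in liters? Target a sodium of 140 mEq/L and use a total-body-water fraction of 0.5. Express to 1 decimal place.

TBW = 0.5 · 85 = 42.5 L
Free water deficit = TBW · (Na/140 − 1)
= 42.5 · (174/140 − 1)
= 42.5 · 0.2429
= 10.32 L

10.3 L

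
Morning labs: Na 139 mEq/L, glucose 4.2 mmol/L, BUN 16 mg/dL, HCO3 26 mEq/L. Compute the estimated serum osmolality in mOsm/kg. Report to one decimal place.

Calculated osmolality = 2·Na + glucose + BUN/2.8
= 2·139 + 4.2 + 16/2.8
= 278 + 4.20 + 5.71
= 287.91 mOsm/kg

287.9 mOsm/kg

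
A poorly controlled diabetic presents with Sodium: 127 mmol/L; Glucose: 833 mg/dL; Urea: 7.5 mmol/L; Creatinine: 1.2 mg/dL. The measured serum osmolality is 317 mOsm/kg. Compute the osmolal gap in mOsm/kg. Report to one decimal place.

Calculated osmolality = 2·Na + glucose/18 + urea
= 2·127 + 833/18 + 7.5
= 254 + 46.28 + 7.50
= 307.78 mOsm/kg ≈ 307.8 mOsm/kg
Osmolar gap = measured − calculated = 317 − 307.8 = 9.2 mOsm/kg

9.2 mOsm/kg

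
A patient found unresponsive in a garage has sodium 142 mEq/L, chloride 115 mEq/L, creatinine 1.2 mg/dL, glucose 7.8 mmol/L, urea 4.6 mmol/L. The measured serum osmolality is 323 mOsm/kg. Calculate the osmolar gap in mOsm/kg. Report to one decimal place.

Calculated osmolality = 2·Na + glucose + urea
= 2·142 + 7.8 + 4.6
= 284 + 7.80 + 4.60
= 296.4 mOsm/kg ≈ 296.4 mOsm/kg
Osmolar gap = measured − calculated = 323 − 296.4 = 26.6 mOsm/kg

26.6 mOsm/kg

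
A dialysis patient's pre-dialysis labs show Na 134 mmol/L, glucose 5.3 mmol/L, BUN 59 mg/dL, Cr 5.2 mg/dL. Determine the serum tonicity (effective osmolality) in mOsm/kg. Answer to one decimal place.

Effective osmolality excludes urea (freely permeant across cell membranes):
2·Na + glucose
= 2·134 + 5.3
= 268 + 5.3
= 273.3 mOsm/kg

273.3 mOsm/kg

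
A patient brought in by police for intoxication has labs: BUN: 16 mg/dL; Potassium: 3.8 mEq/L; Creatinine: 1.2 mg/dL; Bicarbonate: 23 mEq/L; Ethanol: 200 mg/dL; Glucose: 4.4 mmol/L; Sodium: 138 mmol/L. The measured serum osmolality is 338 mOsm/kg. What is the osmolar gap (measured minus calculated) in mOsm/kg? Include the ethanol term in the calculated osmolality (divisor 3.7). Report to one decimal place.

-2.2 mOsm/kg

Calculated osmolality = 2·Na + glucose + BUN/2.8 + ethanol/3.7
= 2·138 + 4.4 + 16/2.8 + 200/3.7
= 276 + 4.40 + 5.71 + 54.05
= 340.16 mOsm/kg ≈ 340.2 mOsm/kg
Osmolar gap = measured − calculated = 338 − 340.2 = -2.2 mOsm/kg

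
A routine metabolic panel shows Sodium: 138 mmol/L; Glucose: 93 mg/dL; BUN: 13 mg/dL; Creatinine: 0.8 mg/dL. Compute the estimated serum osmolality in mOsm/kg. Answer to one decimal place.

285.8 mOsm/kg

Calculated osmolality = 2·Na + glucose/18 + BUN/2.8
= 2·138 + 93/18 + 13/2.8
= 276 + 5.17 + 4.64
= 285.81 mOsm/kg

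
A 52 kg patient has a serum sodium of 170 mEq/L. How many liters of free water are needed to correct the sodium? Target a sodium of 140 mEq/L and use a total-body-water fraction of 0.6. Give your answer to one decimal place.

6.7 L

TBW = 0.6 · 52 = 31.2 L
Free water deficit = TBW · (Na/140 − 1)
= 31.2 · (170/140 − 1)
= 31.2 · 0.2143
= 6.69 L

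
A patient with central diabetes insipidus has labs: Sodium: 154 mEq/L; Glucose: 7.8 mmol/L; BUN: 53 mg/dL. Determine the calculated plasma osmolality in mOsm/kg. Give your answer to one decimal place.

Calculated osmolality = 2·Na + glucose + BUN/2.8
= 2·154 + 7.8 + 53/2.8
= 308 + 7.80 + 18.93
= 334.73 mOsm/kg

334.7 mOsm/kg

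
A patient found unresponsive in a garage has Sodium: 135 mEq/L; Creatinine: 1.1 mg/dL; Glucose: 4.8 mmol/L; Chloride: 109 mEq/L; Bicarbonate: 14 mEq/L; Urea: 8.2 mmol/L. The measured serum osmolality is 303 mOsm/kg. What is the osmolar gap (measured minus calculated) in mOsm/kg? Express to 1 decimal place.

Calculated osmolality = 2·Na + glucose + urea
= 2·135 + 4.8 + 8.2
= 270 + 4.80 + 8.20
= 283 mOsm/kg ≈ 283.0 mOsm/kg
Osmolar gap = measured − calculated = 303 − 283.0 = 20.0 mOsm/kg

20.0 mOsm/kg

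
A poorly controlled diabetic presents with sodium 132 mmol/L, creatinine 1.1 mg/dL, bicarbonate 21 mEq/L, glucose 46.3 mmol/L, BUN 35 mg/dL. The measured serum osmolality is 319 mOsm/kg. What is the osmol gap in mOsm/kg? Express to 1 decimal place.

Calculated osmolality = 2·Na + glucose + BUN/2.8
= 2·132 + 46.3 + 35/2.8
= 264 + 46.30 + 12.50
= 322.8 mOsm/kg ≈ 322.8 mOsm/kg
Osmolar gap = measured − calculated = 319 − 322.8 = -3.8 mOsm/kg

-3.8 mOsm/kg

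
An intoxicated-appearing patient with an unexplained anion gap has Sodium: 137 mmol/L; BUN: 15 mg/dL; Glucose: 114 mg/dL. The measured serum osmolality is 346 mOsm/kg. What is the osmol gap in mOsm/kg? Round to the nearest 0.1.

60.3 mOsm/kg

Calculated osmolality = 2·Na + glucose/18 + BUN/2.8
= 2·137 + 114/18 + 15/2.8
= 274 + 6.33 + 5.36
= 285.69 mOsm/kg ≈ 285.7 mOsm/kg
Osmolar gap = measured − calculated = 346 − 285.7 = 60.3 mOsm/kg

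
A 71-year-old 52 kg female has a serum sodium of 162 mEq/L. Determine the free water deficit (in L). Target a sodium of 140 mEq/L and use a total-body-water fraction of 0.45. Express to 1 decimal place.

3.7 L

TBW = 0.45 · 52 = 23.4 L
Free water deficit = TBW · (Na/140 − 1)
= 23.4 · (162/140 − 1)
= 23.4 · 0.1571
= 3.68 L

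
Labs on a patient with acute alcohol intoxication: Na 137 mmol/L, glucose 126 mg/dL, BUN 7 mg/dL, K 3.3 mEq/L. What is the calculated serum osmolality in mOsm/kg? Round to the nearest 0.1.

283.5 mOsm/kg

Calculated osmolality = 2·Na + glucose/18 + BUN/2.8
= 2·137 + 126/18 + 7/2.8
= 274 + 7 + 2.50
= 283.5 mOsm/kg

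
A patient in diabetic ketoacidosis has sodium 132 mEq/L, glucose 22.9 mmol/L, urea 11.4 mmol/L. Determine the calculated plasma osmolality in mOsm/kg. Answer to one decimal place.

298.3 mOsm/kg

Calculated osmolality = 2·Na + glucose + urea
= 2·132 + 22.9 + 11.4
= 264 + 22.90 + 11.40
= 298.3 mOsm/kg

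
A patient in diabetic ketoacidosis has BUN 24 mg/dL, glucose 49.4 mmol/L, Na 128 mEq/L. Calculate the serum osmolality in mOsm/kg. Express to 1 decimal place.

Calculated osmolality = 2·Na + glucose + BUN/2.8
= 2·128 + 49.4 + 24/2.8
= 256 + 49.40 + 8.57
= 313.97 mOsm/kg

314.0 mOsm/kg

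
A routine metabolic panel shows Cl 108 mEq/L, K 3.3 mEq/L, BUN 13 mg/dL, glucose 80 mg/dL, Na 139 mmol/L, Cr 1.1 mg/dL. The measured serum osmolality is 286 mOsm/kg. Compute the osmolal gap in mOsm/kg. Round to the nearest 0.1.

Calculated osmolality = 2·Na + glucose/18 + BUN/2.8
= 2·139 + 80/18 + 13/2.8
= 278 + 4.44 + 4.64
= 287.08 mOsm/kg ≈ 287.1 mOsm/kg
Osmolar gap = measured − calculated = 286 − 287.1 = -1.1 mOsm/kg

-1.1 mOsm/kg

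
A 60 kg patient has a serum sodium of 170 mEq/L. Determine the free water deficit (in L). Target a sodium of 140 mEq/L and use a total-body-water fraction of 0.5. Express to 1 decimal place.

TBW = 0.5 · 60 = 30 L
Free water deficit = TBW · (Na/140 − 1)
= 30 · (170/140 − 1)
= 30 · 0.2143
= 6.43 L

6.4 L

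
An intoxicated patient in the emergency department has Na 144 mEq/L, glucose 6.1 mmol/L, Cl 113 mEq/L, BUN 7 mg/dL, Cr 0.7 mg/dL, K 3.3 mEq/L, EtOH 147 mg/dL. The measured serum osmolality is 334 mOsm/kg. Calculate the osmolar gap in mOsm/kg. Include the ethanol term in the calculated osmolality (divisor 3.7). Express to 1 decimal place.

-2.3 mOsm/kg

Calculated osmolality = 2·Na + glucose + BUN/2.8 + ethanol/3.7
= 2·144 + 6.1 + 7/2.8 + 147/3.7
= 288 + 6.10 + 2.50 + 39.73
= 336.33 mOsm/kg ≈ 336.3 mOsm/kg
Osmolar gap = measured − calculated = 334 − 336.3 = -2.3 mOsm/kg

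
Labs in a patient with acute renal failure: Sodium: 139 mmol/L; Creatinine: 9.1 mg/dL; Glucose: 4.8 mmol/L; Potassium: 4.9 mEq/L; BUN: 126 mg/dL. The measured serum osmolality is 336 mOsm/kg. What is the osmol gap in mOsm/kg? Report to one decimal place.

Calculated osmolality = 2·Na + glucose + BUN/2.8
= 2·139 + 4.8 + 126/2.8
= 278 + 4.80 + 45
= 327.8 mOsm/kg ≈ 327.8 mOsm/kg
Osmolar gap = measured − calculated = 336 − 327.8 = 8.2 mOsm/kg

8.2 mOsm/kg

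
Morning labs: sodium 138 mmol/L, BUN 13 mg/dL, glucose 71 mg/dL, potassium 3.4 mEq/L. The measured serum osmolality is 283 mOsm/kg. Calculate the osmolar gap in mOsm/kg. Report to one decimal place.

-1.6 mOsm/kg

Calculated osmolality = 2·Na + glucose/18 + BUN/2.8
= 2·138 + 71/18 + 13/2.8
= 276 + 3.94 + 4.64
= 284.58 mOsm/kg ≈ 284.6 mOsm/kg
Osmolar gap = measured − calculated = 283 − 284.6 = -1.6 mOsm/kg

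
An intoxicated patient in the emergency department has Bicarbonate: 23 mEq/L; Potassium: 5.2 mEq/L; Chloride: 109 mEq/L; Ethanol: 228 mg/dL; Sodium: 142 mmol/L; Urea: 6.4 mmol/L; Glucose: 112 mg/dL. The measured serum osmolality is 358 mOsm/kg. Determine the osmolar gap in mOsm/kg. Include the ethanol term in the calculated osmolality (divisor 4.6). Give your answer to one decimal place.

11.8 mOsm/kg

Calculated osmolality = 2·Na + glucose/18 + urea + ethanol/4.6
= 2·142 + 112/18 + 6.4 + 228/4.6
= 284 + 6.22 + 6.40 + 49.57
= 346.19 mOsm/kg ≈ 346.2 mOsm/kg
Osmolar gap = measured − calculated = 358 − 346.2 = 11.8 mOsm/kg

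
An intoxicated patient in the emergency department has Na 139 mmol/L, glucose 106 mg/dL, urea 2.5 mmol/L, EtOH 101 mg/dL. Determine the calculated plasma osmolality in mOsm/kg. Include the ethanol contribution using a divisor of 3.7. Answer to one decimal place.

313.7 mOsm/kg

Calculated osmolality = 2·Na + glucose/18 + urea + ethanol/3.7
= 2·139 + 106/18 + 2.5 + 101/3.7
= 278 + 5.89 + 2.50 + 27.30
= 313.69 mOsm/kg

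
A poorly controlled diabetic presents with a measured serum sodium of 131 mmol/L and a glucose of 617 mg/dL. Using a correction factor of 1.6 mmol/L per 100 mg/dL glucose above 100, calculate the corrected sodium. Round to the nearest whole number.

Corrected Na = measured Na + 1.6 · (glucose − 100)/100
= 131 + 1.6 · (617 − 100)/100
= 131 + 8.3
= 139.3 mmol/L

139 mmol/L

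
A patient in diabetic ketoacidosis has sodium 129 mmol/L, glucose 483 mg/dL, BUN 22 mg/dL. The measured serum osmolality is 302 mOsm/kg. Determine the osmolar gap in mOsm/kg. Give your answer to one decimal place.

9.3 mOsm/kg

Calculated osmolality = 2·Na + glucose/18 + BUN/2.8
= 2·129 + 483/18 + 22/2.8
= 258 + 26.83 + 7.86
= 292.69 mOsm/kg ≈ 292.7 mOsm/kg
Osmolar gap = measured − calculated = 302 − 292.7 = 9.3 mOsm/kg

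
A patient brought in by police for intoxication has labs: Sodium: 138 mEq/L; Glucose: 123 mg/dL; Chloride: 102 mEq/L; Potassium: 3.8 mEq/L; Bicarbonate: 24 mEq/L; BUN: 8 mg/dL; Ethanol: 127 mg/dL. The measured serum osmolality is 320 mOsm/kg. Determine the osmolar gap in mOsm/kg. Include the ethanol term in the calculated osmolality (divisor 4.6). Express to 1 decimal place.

Calculated osmolality = 2·Na + glucose/18 + BUN/2.8 + ethanol/4.6
= 2·138 + 123/18 + 8/2.8 + 127/4.6
= 276 + 6.83 + 2.86 + 27.61
= 313.3 mOsm/kg ≈ 313.3 mOsm/kg
Osmolar gap = measured − calculated = 320 − 313.3 = 6.7 mOsm/kg

6.7 mOsm/kg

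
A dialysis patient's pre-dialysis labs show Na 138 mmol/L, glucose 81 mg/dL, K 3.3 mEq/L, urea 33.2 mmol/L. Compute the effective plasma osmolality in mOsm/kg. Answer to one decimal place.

280.5 mOsm/kg

Effective osmolality excludes urea (freely permeant across cell membranes):
2·Na + glucose/18
= 2·138 + 81/18
= 276 + 4.5
= 280.5 mOsm/kg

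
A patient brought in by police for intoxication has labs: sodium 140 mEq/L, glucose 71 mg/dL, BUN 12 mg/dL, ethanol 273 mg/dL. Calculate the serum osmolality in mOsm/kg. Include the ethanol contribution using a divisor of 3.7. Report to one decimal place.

Calculated osmolality = 2·Na + glucose/18 + BUN/2.8 + ethanol/3.7
= 2·140 + 71/18 + 12/2.8 + 273/3.7
= 280 + 3.94 + 4.29 + 73.78
= 362.01 mOsm/kg

362.0 mOsm/kg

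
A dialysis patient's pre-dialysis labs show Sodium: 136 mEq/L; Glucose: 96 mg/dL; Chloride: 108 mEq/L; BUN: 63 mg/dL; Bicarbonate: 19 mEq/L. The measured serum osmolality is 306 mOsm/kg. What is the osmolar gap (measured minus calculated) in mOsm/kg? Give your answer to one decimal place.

Calculated osmolality = 2·Na + glucose/18 + BUN/2.8
= 2·136 + 96/18 + 63/2.8
= 272 + 5.33 + 22.50
= 299.83 mOsm/kg ≈ 299.8 mOsm/kg
Osmolar gap = measured − calculated = 306 − 299.8 = 6.2 mOsm/kg

6.2 mOsm/kg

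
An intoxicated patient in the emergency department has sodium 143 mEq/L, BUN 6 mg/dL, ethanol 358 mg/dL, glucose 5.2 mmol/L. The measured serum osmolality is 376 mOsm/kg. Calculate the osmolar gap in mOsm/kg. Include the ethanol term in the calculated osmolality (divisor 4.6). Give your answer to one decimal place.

4.8 mOsm/kg

Calculated osmolality = 2·Na + glucose + BUN/2.8 + ethanol/4.6
= 2·143 + 5.2 + 6/2.8 + 358/4.6
= 286 + 5.20 + 2.14 + 77.83
= 371.17 mOsm/kg ≈ 371.2 mOsm/kg
Osmolar gap = measured − calculated = 376 − 371.2 = 4.8 mOsm/kg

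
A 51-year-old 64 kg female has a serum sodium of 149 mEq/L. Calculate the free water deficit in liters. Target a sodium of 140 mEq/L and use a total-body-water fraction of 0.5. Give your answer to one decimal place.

TBW = 0.5 · 64 = 32 L
Free water deficit = TBW · (Na/140 − 1)
= 32 · (149/140 − 1)
= 32 · 0.0643
= 2.06 L

2.1 L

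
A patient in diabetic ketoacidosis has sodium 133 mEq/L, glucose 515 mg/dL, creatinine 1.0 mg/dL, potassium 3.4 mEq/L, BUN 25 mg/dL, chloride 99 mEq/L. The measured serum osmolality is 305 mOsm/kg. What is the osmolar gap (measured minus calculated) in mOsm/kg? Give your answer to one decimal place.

Calculated osmolality = 2·Na + glucose/18 + BUN/2.8
= 2·133 + 515/18 + 25/2.8
= 266 + 28.61 + 8.93
= 303.54 mOsm/kg ≈ 303.5 mOsm/kg
Osmolar gap = measured − calculated = 305 − 303.5 = 1.5 mOsm/kg

1.5 mOsm/kg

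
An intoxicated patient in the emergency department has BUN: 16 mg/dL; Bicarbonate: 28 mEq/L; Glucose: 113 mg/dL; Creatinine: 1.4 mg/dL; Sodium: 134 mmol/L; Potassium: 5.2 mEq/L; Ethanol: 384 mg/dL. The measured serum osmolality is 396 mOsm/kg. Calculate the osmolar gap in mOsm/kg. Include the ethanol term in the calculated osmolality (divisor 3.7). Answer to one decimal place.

12.2 mOsm/kg

Calculated osmolality = 2·Na + glucose/18 + BUN/2.8 + ethanol/3.7
= 2·134 + 113/18 + 16/2.8 + 384/3.7
= 268 + 6.28 + 5.71 + 103.78
= 383.77 mOsm/kg ≈ 383.8 mOsm/kg
Osmolar gap = measured − calculated = 396 − 383.8 = 12.2 mOsm/kg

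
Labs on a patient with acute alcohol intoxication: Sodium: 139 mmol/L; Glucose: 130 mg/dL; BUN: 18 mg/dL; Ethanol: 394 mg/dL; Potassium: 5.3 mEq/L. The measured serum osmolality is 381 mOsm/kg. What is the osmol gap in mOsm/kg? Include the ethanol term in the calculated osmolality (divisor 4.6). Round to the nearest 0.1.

3.7 mOsm/kg

Calculated osmolality = 2·Na + glucose/18 + BUN/2.8 + ethanol/4.6
= 2·139 + 130/18 + 18/2.8 + 394/4.6
= 278 + 7.22 + 6.43 + 85.65
= 377.3 mOsm/kg ≈ 377.3 mOsm/kg
Osmolar gap = measured − calculated = 381 − 377.3 = 3.7 mOsm/kg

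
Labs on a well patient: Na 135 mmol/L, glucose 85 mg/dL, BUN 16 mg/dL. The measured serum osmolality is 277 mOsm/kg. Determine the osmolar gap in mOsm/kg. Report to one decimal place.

-3.4 mOsm/kg

Calculated osmolality = 2·Na + glucose/18 + BUN/2.8
= 2·135 + 85/18 + 16/2.8
= 270 + 4.72 + 5.71
= 280.43 mOsm/kg ≈ 280.4 mOsm/kg
Osmolar gap = measured − calculated = 277 − 280.4 = -3.4 mOsm/kg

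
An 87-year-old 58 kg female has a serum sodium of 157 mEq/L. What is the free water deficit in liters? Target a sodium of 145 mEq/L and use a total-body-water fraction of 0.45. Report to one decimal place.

TBW = 0.45 · 58 = 26.1 L
Free water deficit = TBW · (Na/145 − 1)
= 26.1 · (157/145 − 1)
= 26.1 · 0.0828
= 2.16 L

2.2 L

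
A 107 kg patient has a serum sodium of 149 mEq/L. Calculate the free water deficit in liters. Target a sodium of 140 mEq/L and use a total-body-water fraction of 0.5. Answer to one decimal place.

3.4 L

TBW = 0.5 · 107 = 53.5 L
Free water deficit = TBW · (Na/140 − 1)
= 53.5 · (149/140 − 1)
= 53.5 · 0.0643
= 3.44 L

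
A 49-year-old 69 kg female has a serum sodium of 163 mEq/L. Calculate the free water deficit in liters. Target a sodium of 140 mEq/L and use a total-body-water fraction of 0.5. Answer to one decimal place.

TBW = 0.5 · 69 = 34.5 L
Free water deficit = TBW · (Na/140 − 1)
= 34.5 · (163/140 − 1)
= 34.5 · 0.1643
= 5.67 L

5.7 L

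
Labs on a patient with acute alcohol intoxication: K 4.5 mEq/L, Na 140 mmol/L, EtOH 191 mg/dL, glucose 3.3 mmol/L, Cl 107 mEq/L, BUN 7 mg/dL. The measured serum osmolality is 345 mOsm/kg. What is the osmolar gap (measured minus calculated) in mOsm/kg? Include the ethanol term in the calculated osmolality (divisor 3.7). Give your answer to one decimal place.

Calculated osmolality = 2·Na + glucose + BUN/2.8 + ethanol/3.7
= 2·140 + 3.3 + 7/2.8 + 191/3.7
= 280 + 3.30 + 2.50 + 51.62
= 337.42 mOsm/kg ≈ 337.4 mOsm/kg
Osmolar gap = measured − calculated = 345 − 337.4 = 7.6 mOsm/kg

7.6 mOsm/kg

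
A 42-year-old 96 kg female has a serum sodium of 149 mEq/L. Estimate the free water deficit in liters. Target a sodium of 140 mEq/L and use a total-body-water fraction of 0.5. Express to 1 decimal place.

3.1 L

TBW = 0.5 · 96 = 48 L
Free water deficit = TBW · (Na/140 − 1)
= 48 · (149/140 − 1)
= 48 · 0.0643
= 3.09 L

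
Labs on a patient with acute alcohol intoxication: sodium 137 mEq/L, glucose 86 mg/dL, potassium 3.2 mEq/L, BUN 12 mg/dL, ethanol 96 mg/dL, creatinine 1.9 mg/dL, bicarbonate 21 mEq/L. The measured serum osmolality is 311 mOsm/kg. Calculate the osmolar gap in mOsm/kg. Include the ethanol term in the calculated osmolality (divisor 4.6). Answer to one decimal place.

7.1 mOsm/kg

Calculated osmolality = 2·Na + glucose/18 + BUN/2.8 + ethanol/4.6
= 2·137 + 86/18 + 12/2.8 + 96/4.6
= 274 + 4.78 + 4.29 + 20.87
= 303.94 mOsm/kg ≈ 303.9 mOsm/kg
Osmolar gap = measured − calculated = 311 − 303.9 = 7.1 mOsm/kg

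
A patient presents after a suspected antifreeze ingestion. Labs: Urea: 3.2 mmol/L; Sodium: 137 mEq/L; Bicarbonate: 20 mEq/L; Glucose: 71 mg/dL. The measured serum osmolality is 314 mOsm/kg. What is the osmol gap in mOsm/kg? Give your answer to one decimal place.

Calculated osmolality = 2·Na + glucose/18 + urea
= 2·137 + 71/18 + 3.2
= 274 + 3.94 + 3.20
= 281.14 mOsm/kg ≈ 281.1 mOsm/kg
Osmolar gap = measured − calculated = 314 − 281.1 = 32.9 mOsm/kg

32.9 mOsm/kg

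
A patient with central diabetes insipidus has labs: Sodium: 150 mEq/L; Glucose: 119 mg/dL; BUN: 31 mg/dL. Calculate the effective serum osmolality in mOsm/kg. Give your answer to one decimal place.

306.6 mOsm/kg

Effective osmolality excludes urea (freely permeant across cell membranes):
2·Na + glucose/18
= 2·150 + 119/18
= 300 + 6.61
= 306.61 mOsm/kg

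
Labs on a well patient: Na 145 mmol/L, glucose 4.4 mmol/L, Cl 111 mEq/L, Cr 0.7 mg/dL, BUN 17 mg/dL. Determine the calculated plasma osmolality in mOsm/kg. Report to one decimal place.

300.5 mOsm/kg

Calculated osmolality = 2·Na + glucose + BUN/2.8
= 2·145 + 4.4 + 17/2.8
= 290 + 4.40 + 6.07
= 300.47 mOsm/kg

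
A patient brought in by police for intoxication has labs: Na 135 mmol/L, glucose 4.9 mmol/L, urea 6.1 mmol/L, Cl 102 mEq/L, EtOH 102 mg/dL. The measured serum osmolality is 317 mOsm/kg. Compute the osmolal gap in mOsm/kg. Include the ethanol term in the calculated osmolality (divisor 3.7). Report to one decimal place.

Calculated osmolality = 2·Na + glucose + urea + ethanol/3.7
= 2·135 + 4.9 + 6.1 + 102/3.7
= 270 + 4.90 + 6.10 + 27.57
= 308.57 mOsm/kg ≈ 308.6 mOsm/kg
Osmolar gap = measured − calculated = 317 − 308.6 = 8.4 mOsm/kg

8.4 mOsm/kg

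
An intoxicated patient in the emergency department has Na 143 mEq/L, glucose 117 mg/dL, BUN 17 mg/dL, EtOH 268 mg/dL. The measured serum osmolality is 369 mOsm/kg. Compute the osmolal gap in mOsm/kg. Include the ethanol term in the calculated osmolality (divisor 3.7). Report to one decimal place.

Calculated osmolality = 2·Na + glucose/18 + BUN/2.8 + ethanol/3.7
= 2·143 + 117/18 + 17/2.8 + 268/3.7
= 286 + 6.50 + 6.07 + 72.43
= 371 mOsm/kg ≈ 371.0 mOsm/kg
Osmolar gap = measured − calculated = 369 − 371.0 = -2.0 mOsm/kg

-2.0 mOsm/kg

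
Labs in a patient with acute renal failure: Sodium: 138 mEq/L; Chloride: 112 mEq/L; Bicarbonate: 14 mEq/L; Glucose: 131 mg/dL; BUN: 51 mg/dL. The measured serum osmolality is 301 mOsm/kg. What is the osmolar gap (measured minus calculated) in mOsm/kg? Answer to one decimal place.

-0.5 mOsm/kg

Calculated osmolality = 2·Na + glucose/18 + BUN/2.8
= 2·138 + 131/18 + 51/2.8
= 276 + 7.28 + 18.21
= 301.49 mOsm/kg ≈ 301.5 mOsm/kg
Osmolar gap = measured − calculated = 301 − 301.5 = -0.5 mOsm/kg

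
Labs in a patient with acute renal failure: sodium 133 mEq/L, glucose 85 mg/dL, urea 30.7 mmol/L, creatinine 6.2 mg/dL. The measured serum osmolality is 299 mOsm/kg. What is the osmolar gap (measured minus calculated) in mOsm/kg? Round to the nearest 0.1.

-2.4 mOsm/kg

Calculated osmolality = 2·Na + glucose/18 + urea
= 2·133 + 85/18 + 30.7
= 266 + 4.72 + 30.70
= 301.42 mOsm/kg ≈ 301.4 mOsm/kg
Osmolar gap = measured − calculated = 299 − 301.4 = -2.4 mOsm/kg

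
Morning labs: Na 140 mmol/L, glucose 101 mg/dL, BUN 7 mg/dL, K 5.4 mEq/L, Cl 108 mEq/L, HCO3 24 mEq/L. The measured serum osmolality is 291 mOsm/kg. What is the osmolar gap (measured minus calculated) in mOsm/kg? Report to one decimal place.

Calculated osmolality = 2·Na + glucose/18 + BUN/2.8
= 2·140 + 101/18 + 7/2.8
= 280 + 5.61 + 2.50
= 288.11 mOsm/kg ≈ 288.1 mOsm/kg
Osmolar gap = measured − calculated = 291 − 288.1 = 2.9 mOsm/kg

2.9 mOsm/kg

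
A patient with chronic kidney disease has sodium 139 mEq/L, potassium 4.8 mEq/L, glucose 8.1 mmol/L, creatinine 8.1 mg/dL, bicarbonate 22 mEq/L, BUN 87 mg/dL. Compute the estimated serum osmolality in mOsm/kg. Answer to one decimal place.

Calculated osmolality = 2·Na + glucose + BUN/2.8
= 2·139 + 8.1 + 87/2.8
= 278 + 8.10 + 31.07
= 317.17 mOsm/kg

317.2 mOsm/kg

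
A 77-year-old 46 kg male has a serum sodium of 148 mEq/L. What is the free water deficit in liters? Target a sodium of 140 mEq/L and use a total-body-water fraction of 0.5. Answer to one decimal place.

1.3 L

TBW = 0.5 · 46 = 23 L
Free water deficit = TBW · (Na/140 − 1)
= 23 · (148/140 − 1)
= 23 · 0.0571
= 1.31 L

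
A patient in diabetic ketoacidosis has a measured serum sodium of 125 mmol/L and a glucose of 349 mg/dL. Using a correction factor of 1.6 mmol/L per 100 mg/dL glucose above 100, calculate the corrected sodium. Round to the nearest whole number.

129 mmol/L

Corrected Na = measured Na + 1.6 · (glucose − 100)/100
= 125 + 1.6 · (349 − 100)/100
= 125 + 4
= 129 mmol/L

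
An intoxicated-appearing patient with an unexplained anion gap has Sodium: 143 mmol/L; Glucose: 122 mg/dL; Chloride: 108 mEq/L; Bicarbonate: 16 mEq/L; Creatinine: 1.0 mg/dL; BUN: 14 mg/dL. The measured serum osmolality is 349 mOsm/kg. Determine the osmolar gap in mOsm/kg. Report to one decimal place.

51.2 mOsm/kg

Calculated osmolality = 2·Na + glucose/18 + BUN/2.8
= 2·143 + 122/18 + 14/2.8
= 286 + 6.78 + 5
= 297.78 mOsm/kg ≈ 297.8 mOsm/kg
Osmolar gap = measured − calculated = 349 − 297.8 = 51.2 mOsm/kg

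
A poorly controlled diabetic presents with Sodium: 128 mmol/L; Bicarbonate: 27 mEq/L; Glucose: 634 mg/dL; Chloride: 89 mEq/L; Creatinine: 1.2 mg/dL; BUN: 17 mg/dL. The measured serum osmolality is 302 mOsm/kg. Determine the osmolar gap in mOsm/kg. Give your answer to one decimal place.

4.7 mOsm/kg

Calculated osmolality = 2·Na + glucose/18 + BUN/2.8
= 2·128 + 634/18 + 17/2.8
= 256 + 35.22 + 6.07
= 297.29 mOsm/kg ≈ 297.3 mOsm/kg
Osmolar gap = measured − calculated = 302 − 297.3 = 4.7 mOsm/kg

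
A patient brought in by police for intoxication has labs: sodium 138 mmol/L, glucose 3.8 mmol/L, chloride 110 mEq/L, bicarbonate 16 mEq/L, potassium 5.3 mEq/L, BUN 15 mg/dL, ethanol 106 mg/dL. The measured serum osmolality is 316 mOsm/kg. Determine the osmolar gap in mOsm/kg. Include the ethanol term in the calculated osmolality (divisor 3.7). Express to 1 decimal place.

Calculated osmolality = 2·Na + glucose + BUN/2.8 + ethanol/3.7
= 2·138 + 3.8 + 15/2.8 + 106/3.7
= 276 + 3.80 + 5.36 + 28.65
= 313.81 mOsm/kg ≈ 313.8 mOsm/kg
Osmolar gap = measured − calculated = 316 − 313.8 = 2.2 mOsm/kg

2.2 mOsm/kg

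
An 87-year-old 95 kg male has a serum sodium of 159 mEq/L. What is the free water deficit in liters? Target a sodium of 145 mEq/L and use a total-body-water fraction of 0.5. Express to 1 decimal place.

TBW = 0.5 · 95 = 47.5 L
Free water deficit = TBW · (Na/145 − 1)
= 47.5 · (159/145 − 1)
= 47.5 · 0.0966
= 4.59 L

4.6 L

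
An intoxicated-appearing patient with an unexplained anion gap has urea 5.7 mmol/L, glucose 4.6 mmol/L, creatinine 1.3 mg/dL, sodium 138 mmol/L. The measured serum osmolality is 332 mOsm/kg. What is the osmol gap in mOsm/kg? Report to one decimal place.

Calculated osmolality = 2·Na + glucose + urea
= 2·138 + 4.6 + 5.7
= 276 + 4.60 + 5.70
= 286.3 mOsm/kg ≈ 286.3 mOsm/kg
Osmolar gap = measured − calculated = 332 − 286.3 = 45.7 mOsm/kg

45.7 mOsm/kg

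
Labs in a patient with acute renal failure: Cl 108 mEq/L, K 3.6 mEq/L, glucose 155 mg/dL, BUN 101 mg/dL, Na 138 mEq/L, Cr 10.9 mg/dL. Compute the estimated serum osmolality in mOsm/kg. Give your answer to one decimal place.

Calculated osmolality = 2·Na + glucose/18 + BUN/2.8
= 2·138 + 155/18 + 101/2.8
= 276 + 8.61 + 36.07
= 320.68 mOsm/kg

320.7 mOsm/kg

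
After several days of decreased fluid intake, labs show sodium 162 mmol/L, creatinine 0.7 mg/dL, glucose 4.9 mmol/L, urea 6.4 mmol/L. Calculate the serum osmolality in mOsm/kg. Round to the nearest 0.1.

335.3 mOsm/kg

Calculated osmolality = 2·Na + glucose + urea
= 2·162 + 4.9 + 6.4
= 324 + 4.90 + 6.40
= 335.3 mOsm/kg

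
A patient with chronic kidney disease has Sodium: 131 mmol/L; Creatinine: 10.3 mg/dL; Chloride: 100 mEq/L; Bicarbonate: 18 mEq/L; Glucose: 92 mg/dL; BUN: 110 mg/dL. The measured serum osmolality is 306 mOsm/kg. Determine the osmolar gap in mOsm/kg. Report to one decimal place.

Calculated osmolality = 2·Na + glucose/18 + BUN/2.8
= 2·131 + 92/18 + 110/2.8
= 262 + 5.11 + 39.29
= 306.4 mOsm/kg ≈ 306.4 mOsm/kg
Osmolar gap = measured − calculated = 306 − 306.4 = -0.4 mOsm/kg

-0.4 mOsm/kg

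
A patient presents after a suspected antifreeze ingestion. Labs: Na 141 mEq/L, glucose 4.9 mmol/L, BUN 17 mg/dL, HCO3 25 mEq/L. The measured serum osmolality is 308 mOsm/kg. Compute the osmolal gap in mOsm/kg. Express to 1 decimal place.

15.0 mOsm/kg

Calculated osmolality = 2·Na + glucose + BUN/2.8
= 2·141 + 4.9 + 17/2.8
= 282 + 4.90 + 6.07
= 292.97 mOsm/kg ≈ 293.0 mOsm/kg
Osmolar gap = measured − calculated = 308 − 293.0 = 15.0 mOsm/kg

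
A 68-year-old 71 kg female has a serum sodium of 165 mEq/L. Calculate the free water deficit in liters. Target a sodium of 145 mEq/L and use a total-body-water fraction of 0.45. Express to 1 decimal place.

4.4 L

TBW = 0.45 · 71 = 31.95 L
Free water deficit = TBW · (Na/145 − 1)
= 31.95 · (165/145 − 1)
= 31.95 · 0.1379
= 4.41 L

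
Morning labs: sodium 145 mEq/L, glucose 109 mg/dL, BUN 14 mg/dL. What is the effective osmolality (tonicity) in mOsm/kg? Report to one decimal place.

Effective osmolality excludes urea (freely permeant across cell membranes):
2·Na + glucose/18
= 2·145 + 109/18
= 290 + 6.06
= 296.06 mOsm/kg

296.1 mOsm/kg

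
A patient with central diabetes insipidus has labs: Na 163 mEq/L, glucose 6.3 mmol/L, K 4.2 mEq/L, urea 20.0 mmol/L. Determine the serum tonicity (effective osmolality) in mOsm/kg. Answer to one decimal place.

332.3 mOsm/kg

Effective osmolality excludes urea (freely permeant across cell membranes):
2·Na + glucose
= 2·163 + 6.3
= 326 + 6.3
= 332.3 mOsm/kg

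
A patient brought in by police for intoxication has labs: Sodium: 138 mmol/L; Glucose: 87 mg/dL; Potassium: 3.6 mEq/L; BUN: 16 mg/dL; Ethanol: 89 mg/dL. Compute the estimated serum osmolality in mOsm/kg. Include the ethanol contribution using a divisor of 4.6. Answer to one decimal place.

305.9 mOsm/kg

Calculated osmolality = 2·Na + glucose/18 + BUN/2.8 + ethanol/4.6
= 2·138 + 87/18 + 16/2.8 + 89/4.6
= 276 + 4.83 + 5.71 + 19.35
= 305.89 mOsm/kg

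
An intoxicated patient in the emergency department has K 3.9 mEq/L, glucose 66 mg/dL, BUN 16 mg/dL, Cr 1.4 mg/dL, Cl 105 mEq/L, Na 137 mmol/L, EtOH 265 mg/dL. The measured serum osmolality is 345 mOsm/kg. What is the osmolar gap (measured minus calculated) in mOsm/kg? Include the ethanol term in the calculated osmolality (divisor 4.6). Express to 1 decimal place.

Calculated osmolality = 2·Na + glucose/18 + BUN/2.8 + ethanol/4.6
= 2·137 + 66/18 + 16/2.8 + 265/4.6
= 274 + 3.67 + 5.71 + 57.61
= 340.99 mOsm/kg ≈ 341.0 mOsm/kg
Osmolar gap = measured − calculated = 345 − 341.0 = 4.0 mOsm/kg

4.0 mOsm/kg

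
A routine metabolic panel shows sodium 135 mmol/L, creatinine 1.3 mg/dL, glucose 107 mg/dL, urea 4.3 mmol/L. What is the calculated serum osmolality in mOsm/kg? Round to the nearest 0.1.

280.2 mOsm/kg

Calculated osmolality = 2·Na + glucose/18 + urea
= 2·135 + 107/18 + 4.3
= 270 + 5.94 + 4.30
= 280.24 mOsm/kg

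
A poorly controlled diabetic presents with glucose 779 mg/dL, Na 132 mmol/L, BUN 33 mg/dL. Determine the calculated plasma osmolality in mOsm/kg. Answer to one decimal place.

Calculated osmolality = 2·Na + glucose/18 + BUN/2.8
= 2·132 + 779/18 + 33/2.8
= 264 + 43.28 + 11.79
= 319.07 mOsm/kg

319.1 mOsm/kg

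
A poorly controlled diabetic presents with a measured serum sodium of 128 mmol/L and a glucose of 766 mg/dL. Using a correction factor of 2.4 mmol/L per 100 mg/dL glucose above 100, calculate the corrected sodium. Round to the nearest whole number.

144 mmol/L

Corrected Na = measured Na + 2.4 · (glucose − 100)/100
= 128 + 2.4 · (766 − 100)/100
= 128 + 16
= 144 mmol/L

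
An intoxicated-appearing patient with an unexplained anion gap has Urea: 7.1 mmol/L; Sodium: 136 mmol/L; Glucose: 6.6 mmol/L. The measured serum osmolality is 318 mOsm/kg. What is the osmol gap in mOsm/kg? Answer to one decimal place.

Calculated osmolality = 2·Na + glucose + urea
= 2·136 + 6.6 + 7.1
= 272 + 6.60 + 7.10
= 285.7 mOsm/kg ≈ 285.7 mOsm/kg
Osmolar gap = measured − calculated = 318 − 285.7 = 32.3 mOsm/kg

32.3 mOsm/kg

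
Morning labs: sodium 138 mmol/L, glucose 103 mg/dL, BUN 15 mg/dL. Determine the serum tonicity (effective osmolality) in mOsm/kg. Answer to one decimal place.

Effective osmolality excludes urea (freely permeant across cell membranes):
2·Na + glucose/18
= 2·138 + 103/18
= 276 + 5.72
= 281.72 mOsm/kg

281.7 mOsm/kg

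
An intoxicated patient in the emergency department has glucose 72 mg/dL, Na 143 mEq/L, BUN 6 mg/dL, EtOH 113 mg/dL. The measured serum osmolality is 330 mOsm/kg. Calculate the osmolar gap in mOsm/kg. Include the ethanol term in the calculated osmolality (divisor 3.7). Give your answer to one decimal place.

Calculated osmolality = 2·Na + glucose/18 + BUN/2.8 + ethanol/3.7
= 2·143 + 72/18 + 6/2.8 + 113/3.7
= 286 + 4 + 2.14 + 30.54
= 322.68 mOsm/kg ≈ 322.7 mOsm/kg
Osmolar gap = measured − calculated = 330 − 322.7 = 7.3 mOsm/kg

7.3 mOsm/kg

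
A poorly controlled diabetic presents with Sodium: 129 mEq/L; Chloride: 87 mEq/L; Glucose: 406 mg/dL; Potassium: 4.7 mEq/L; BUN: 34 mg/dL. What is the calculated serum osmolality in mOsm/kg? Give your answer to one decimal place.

Calculated osmolality = 2·Na + glucose/18 + BUN/2.8
= 2·129 + 406/18 + 34/2.8
= 258 + 22.56 + 12.14
= 292.7 mOsm/kg

292.7 mOsm/kg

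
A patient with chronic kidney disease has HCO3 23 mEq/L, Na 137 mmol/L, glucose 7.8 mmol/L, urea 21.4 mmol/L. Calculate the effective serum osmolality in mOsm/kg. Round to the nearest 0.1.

Effective osmolality excludes urea (freely permeant across cell membranes):
2·Na + glucose
= 2·137 + 7.8
= 274 + 7.8
= 281.8 mOsm/kg

281.8 mOsm/kg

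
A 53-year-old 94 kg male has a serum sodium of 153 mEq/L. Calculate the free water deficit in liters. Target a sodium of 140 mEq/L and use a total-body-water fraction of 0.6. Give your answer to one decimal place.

TBW = 0.6 · 94 = 56.4 L
Free water deficit = TBW · (Na/140 − 1)
= 56.4 · (153/140 − 1)
= 56.4 · 0.0929
= 5.24 L

5.2 L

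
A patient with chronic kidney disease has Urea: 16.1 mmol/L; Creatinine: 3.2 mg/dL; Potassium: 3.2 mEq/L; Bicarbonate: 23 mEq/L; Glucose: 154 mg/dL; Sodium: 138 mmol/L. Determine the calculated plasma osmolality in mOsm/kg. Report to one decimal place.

300.7 mOsm/kg

Calculated osmolality = 2·Na + glucose/18 + urea
= 2·138 + 154/18 + 16.1
= 276 + 8.56 + 16.10
= 300.66 mOsm/kg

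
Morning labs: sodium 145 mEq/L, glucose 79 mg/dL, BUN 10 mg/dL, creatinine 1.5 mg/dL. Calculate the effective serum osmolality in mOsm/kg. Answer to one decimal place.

Effective osmolality excludes urea (freely permeant across cell membranes):
2·Na + glucose/18
= 2·145 + 79/18
= 290 + 4.39
= 294.39 mOsm/kg

294.4 mOsm/kg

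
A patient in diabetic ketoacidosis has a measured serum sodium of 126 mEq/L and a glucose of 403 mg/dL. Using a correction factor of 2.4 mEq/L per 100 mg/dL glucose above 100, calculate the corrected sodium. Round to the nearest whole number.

Corrected Na = measured Na + 2.4 · (glucose − 100)/100
= 126 + 2.4 · (403 − 100)/100
= 126 + 7.3
= 133.3 mEq/L

133 mEq/L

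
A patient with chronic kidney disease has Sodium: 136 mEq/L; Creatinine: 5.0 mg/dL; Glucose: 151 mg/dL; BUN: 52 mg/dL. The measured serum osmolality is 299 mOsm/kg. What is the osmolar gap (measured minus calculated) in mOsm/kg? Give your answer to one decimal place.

Calculated osmolality = 2·Na + glucose/18 + BUN/2.8
= 2·136 + 151/18 + 52/2.8
= 272 + 8.39 + 18.57
= 298.96 mOsm/kg ≈ 299.0 mOsm/kg
Osmolar gap = measured − calculated = 299 − 299.0 = 0.0 mOsm/kg

0.0 mOsm/kg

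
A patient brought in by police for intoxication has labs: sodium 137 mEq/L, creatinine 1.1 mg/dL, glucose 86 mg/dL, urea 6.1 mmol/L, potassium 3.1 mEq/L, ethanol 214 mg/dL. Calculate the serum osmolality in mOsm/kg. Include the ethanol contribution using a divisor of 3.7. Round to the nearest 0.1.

342.7 mOsm/kg

Calculated osmolality = 2·Na + glucose/18 + urea + ethanol/3.7
= 2·137 + 86/18 + 6.1 + 214/3.7
= 274 + 4.78 + 6.10 + 57.84
= 342.72 mOsm/kg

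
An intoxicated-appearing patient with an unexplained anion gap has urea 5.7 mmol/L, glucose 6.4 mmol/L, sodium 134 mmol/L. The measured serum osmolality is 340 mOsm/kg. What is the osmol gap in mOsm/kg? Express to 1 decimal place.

Calculated osmolality = 2·Na + glucose + urea
= 2·134 + 6.4 + 5.7
= 268 + 6.40 + 5.70
= 280.1 mOsm/kg ≈ 280.1 mOsm/kg
Osmolar gap = measured − calculated = 340 − 280.1 = 59.9 mOsm/kg

59.9 mOsm/kg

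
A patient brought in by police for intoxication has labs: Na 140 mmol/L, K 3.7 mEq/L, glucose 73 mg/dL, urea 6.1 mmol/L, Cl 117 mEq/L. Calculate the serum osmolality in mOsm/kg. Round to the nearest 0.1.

Calculated osmolality = 2·Na + glucose/18 + urea
= 2·140 + 73/18 + 6.1
= 280 + 4.06 + 6.10
= 290.16 mOsm/kg

290.2 mOsm/kg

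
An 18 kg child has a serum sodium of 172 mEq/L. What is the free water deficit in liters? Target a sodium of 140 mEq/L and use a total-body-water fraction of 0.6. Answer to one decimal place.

TBW = 0.6 · 18 = 10.8 L
Free water deficit = TBW · (Na/140 − 1)
= 10.8 · (172/140 − 1)
= 10.8 · 0.2286
= 2.47 L

2.5 L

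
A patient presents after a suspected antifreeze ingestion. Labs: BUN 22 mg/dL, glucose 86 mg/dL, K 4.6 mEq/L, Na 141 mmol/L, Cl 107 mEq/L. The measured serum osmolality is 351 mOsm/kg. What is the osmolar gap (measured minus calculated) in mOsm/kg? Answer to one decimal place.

56.4 mOsm/kg

Calculated osmolality = 2·Na + glucose/18 + BUN/2.8
= 2·141 + 86/18 + 22/2.8
= 282 + 4.78 + 7.86
= 294.64 mOsm/kg ≈ 294.6 mOsm/kg
Osmolar gap = measured − calculated = 351 − 294.6 = 56.4 mOsm/kg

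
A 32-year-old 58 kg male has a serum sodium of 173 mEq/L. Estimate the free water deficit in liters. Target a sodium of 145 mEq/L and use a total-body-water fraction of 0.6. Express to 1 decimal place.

TBW = 0.6 · 58 = 34.8 L
Free water deficit = TBW · (Na/145 − 1)
= 34.8 · (173/145 − 1)
= 34.8 · 0.1931
= 6.72 L

6.7 L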